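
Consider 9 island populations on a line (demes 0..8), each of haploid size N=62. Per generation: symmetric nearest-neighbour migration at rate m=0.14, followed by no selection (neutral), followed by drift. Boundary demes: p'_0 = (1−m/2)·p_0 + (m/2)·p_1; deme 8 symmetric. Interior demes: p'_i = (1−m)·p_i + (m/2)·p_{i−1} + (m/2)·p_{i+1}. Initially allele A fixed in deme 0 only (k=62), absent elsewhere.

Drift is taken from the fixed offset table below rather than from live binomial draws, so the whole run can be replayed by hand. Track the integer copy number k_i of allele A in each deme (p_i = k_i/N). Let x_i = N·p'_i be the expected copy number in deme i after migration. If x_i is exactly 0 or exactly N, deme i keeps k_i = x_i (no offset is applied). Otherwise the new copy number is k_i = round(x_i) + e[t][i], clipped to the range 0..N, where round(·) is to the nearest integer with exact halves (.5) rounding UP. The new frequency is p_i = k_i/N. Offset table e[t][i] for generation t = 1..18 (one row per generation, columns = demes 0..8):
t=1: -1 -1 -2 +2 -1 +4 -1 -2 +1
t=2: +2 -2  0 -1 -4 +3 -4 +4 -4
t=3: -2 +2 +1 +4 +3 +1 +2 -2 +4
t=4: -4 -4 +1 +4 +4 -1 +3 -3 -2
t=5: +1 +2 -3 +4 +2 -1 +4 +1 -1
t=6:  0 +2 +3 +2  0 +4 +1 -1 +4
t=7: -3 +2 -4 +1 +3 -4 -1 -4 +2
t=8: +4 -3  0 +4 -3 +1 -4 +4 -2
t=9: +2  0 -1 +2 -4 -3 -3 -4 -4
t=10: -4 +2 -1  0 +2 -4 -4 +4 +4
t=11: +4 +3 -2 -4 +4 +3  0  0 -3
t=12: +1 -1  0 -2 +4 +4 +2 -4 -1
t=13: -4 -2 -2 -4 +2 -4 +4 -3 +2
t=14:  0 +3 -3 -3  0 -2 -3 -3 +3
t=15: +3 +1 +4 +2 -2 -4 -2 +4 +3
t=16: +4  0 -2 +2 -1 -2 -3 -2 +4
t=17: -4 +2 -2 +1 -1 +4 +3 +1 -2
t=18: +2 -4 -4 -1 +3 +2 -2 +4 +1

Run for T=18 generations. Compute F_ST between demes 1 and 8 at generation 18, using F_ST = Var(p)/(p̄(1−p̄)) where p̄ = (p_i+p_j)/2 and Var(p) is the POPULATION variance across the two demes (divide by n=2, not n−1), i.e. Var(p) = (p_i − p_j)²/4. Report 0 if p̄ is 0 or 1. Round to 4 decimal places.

t=0: k=[62 0 0 0 0 0 0 0 0]
t=1: x=[57.6600 4.3400 0.0000 0.0000 0.0000 0.0000 0.0000 0.0000 0.0000] k=[57 3 0 0 0 0 0 0 0]
t=2: x=[53.2200 6.5700 0.2100 0.0000 0.0000 0.0000 0.0000 0.0000 0.0000] k=[55 5 0 0 0 0 0 0 0]
t=3: x=[51.5000 8.1500 0.3500 0.0000 0.0000 0.0000 0.0000 0.0000 0.0000] k=[50 10 1 0 0 0 0 0 0]
t=4: x=[47.2000 12.1700 1.5600 0.0700 0.0000 0.0000 0.0000 0.0000 0.0000] k=[43 8 3 4 0 0 0 0 0]
t=5: x=[40.5500 10.1000 3.4200 3.6500 0.2800 0.0000 0.0000 0.0000 0.0000] k=[42 12 0 8 2 0 0 0 0]
t=6: x=[39.9000 13.2600 1.4000 7.0200 2.2800 0.1400 0.0000 0.0000 0.0000] k=[40 15 4 9 2 4 0 0 0]
t=7: x=[38.2500 15.9800 5.1200 8.1600 2.6300 3.5800 0.2800 0.0000 0.0000] k=[35 18 1 9 6 0 0 0 0]
t=8: x=[33.8100 18.0000 2.7500 8.2300 5.7900 0.4200 0.0000 0.0000 0.0000] k=[38 15 3 12 3 1 0 0 0]
t=9: x=[36.3900 15.7700 4.4700 10.7400 3.4900 1.0700 0.0700 0.0000 0.0000] k=[38 16 3 13 0 0 0 0 0]
t=10: x=[36.4600 16.6300 4.6100 11.3900 0.9100 0.0000 0.0000 0.0000 0.0000] k=[32 19 4 11 3 0 0 0 0]
t=11: x=[31.0900 18.8600 5.5400 9.9500 3.3500 0.2100 0.0000 0.0000 0.0000] k=[35 22 4 6 7 3 0 0 0]
t=12: x=[34.0900 21.6500 5.4000 5.9300 6.6500 3.0700 0.2100 0.0000 0.0000] k=[35 21 5 4 11 7 2 0 0]
t=13: x=[34.0200 20.8600 6.0500 4.5600 10.2300 6.9300 2.2100 0.1400 0.0000] k=[30 19 4 1 12 3 6 0 0]
t=14: x=[29.2300 18.7200 4.8400 1.9800 10.6000 3.8400 5.3700 0.4200 0.0000] k=[29 22 2 0 11 2 2 0 0]
t=15: x=[28.5100 21.0900 3.2600 0.9100 9.6000 2.6300 1.8600 0.1400 0.0000] k=[32 22 7 3 8 0 0 4 0]
t=16: x=[31.3000 21.6500 7.7700 3.6300 7.0900 0.5600 0.2800 3.4400 0.2800] k=[35 22 6 6 6 0 0 1 4]
t=17: x=[34.0900 21.7900 7.1200 6.0000 5.5800 0.4200 0.0700 1.1400 3.7900] k=[30 24 5 7 5 4 3 2 2]
t=18: x=[29.5800 23.0900 6.4700 6.7200 5.0700 4.0000 3.0000 2.0700 2.0000] k=[32 19 2 6 8 6 1 6 3]

0.1141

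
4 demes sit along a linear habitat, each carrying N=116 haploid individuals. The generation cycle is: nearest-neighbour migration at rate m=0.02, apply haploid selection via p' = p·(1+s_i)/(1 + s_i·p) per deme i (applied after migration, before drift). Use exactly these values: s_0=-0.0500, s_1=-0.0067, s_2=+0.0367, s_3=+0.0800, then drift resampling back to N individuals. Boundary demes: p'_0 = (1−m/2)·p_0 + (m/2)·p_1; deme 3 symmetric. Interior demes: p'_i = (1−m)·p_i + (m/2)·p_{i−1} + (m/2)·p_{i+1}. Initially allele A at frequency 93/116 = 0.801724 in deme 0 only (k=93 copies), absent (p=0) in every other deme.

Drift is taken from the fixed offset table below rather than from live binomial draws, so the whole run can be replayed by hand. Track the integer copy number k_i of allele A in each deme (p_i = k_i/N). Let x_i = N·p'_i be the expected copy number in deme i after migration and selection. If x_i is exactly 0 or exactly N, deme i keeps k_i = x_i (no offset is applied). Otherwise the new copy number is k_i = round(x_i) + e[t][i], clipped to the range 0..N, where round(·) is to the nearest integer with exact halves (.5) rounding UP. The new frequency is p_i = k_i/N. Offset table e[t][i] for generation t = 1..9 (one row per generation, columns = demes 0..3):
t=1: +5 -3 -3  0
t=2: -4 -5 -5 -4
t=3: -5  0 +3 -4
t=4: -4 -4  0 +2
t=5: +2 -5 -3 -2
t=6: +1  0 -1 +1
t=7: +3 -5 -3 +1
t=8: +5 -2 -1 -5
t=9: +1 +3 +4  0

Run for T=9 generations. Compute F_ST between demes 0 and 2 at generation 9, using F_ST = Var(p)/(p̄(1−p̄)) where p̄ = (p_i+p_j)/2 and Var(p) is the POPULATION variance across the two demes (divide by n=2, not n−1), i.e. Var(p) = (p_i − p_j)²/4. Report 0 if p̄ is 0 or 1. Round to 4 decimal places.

t=0: k=[93 0 0 0]
t=1: x=[91.0811 0.9238 0.0000 0.0000] k=[96 0 0 0]
t=2: x=[94.1447 0.9536 0.0000 0.0000] k=[90 0 0 0]
t=3: x=[88.0256 0.8940 0.0000 0.0000] k=[83 1 0 0]
t=4: x=[80.9380 1.7981 0.0104 0.0000] k=[77 0 0 0]
t=5: x=[74.8789 0.7649 0.0000 0.0000] k=[77 0 0 0]
t=6: x=[74.8789 0.7649 0.0000 0.0000] k=[76 1 0 0]
t=7: x=[73.8840 1.7285 0.0104 0.0000] k=[77 0 0 0]
t=8: x=[74.8789 0.7649 0.0000 0.0000] k=[80 0 0 0]
t=9: x=[77.8993 0.7947 0.0000 0.0000] k=[79 4 0 0]

0.5163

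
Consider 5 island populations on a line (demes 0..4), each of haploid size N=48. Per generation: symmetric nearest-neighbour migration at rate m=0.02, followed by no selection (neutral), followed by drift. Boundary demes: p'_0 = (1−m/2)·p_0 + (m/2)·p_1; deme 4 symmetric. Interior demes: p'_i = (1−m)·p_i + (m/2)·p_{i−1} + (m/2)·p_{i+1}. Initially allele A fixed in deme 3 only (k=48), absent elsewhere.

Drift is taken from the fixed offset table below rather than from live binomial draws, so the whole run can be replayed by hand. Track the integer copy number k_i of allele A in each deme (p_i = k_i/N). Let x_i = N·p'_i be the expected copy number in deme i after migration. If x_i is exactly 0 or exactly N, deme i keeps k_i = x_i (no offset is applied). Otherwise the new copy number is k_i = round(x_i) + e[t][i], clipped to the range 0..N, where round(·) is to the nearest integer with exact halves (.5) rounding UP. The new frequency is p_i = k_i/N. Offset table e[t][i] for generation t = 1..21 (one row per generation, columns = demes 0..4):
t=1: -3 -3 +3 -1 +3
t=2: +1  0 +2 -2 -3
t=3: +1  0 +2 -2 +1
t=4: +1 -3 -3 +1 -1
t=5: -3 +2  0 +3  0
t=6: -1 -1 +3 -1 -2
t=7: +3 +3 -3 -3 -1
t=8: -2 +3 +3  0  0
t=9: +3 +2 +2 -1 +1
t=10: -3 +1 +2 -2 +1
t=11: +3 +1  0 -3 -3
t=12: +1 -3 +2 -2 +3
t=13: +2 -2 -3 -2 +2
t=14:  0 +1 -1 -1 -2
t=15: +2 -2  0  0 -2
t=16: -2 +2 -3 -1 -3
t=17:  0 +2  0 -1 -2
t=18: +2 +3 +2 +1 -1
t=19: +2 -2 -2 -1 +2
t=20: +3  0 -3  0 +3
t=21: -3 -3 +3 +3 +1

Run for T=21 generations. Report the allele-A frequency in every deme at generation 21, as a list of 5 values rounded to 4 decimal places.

t=0: k=[0 0 0 48 0]
t=1: x=[0.0000 0.0000 0.4800 47.0400 0.4800] k=[0 0 3 46 3]
t=2: x=[0.0000 0.0300 3.4000 45.1400 3.4300] k=[0 0 5 43 0]
t=3: x=[0.0000 0.0500 5.3300 42.1900 0.4300] k=[0 0 7 40 1]
t=4: x=[0.0000 0.0700 7.2600 39.2800 1.3900] k=[0 0 4 40 0]
t=5: x=[0.0000 0.0400 4.3200 39.2400 0.4000] k=[0 2 4 42 0]
t=6: x=[0.0200 2.0000 4.3600 41.2000 0.4200] k=[0 1 7 40 0]
t=7: x=[0.0100 1.0500 7.2700 39.2700 0.4000] k=[3 4 4 36 0]
t=8: x=[3.0100 3.9900 4.3200 35.3200 0.3600] k=[1 7 7 35 0]
t=9: x=[1.0600 6.9400 7.2800 34.3700 0.3500] k=[4 9 9 33 1]
t=10: x=[4.0500 8.9500 9.2400 32.4400 1.3200] k=[1 10 11 30 2]
t=11: x=[1.0900 9.9200 11.1800 29.5300 2.2800] k=[4 11 11 27 0]
t=12: x=[4.0700 10.9300 11.1600 26.5700 0.2700] k=[5 8 13 25 3]
t=13: x=[5.0300 8.0200 13.0700 24.6600 3.2200] k=[7 6 10 23 5]
t=14: x=[6.9900 6.0500 10.0900 22.6900 5.1800] k=[7 7 9 22 3]
t=15: x=[7.0000 7.0200 9.1100 21.6800 3.1900] k=[9 5 9 22 1]
t=16: x=[8.9600 5.0800 9.0900 21.6600 1.2100] k=[7 7 6 21 0]
t=17: x=[7.0000 6.9900 6.1600 20.6400 0.2100] k=[7 9 6 20 0]
t=18: x=[7.0200 8.9500 6.1700 19.6600 0.2000] k=[9 12 8 21 0]
t=19: x=[9.0300 11.9300 8.1700 20.6600 0.2100] k=[11 10 6 20 2]
t=20: x=[10.9900 9.9700 6.1800 19.6800 2.1800] k=[14 10 3 20 5]
t=21: x=[13.9600 9.9700 3.2400 19.6800 5.1500] k=[11 7 6 23 6]

[0.2292, 0.1458, 0.1250, 0.4792, 0.1250]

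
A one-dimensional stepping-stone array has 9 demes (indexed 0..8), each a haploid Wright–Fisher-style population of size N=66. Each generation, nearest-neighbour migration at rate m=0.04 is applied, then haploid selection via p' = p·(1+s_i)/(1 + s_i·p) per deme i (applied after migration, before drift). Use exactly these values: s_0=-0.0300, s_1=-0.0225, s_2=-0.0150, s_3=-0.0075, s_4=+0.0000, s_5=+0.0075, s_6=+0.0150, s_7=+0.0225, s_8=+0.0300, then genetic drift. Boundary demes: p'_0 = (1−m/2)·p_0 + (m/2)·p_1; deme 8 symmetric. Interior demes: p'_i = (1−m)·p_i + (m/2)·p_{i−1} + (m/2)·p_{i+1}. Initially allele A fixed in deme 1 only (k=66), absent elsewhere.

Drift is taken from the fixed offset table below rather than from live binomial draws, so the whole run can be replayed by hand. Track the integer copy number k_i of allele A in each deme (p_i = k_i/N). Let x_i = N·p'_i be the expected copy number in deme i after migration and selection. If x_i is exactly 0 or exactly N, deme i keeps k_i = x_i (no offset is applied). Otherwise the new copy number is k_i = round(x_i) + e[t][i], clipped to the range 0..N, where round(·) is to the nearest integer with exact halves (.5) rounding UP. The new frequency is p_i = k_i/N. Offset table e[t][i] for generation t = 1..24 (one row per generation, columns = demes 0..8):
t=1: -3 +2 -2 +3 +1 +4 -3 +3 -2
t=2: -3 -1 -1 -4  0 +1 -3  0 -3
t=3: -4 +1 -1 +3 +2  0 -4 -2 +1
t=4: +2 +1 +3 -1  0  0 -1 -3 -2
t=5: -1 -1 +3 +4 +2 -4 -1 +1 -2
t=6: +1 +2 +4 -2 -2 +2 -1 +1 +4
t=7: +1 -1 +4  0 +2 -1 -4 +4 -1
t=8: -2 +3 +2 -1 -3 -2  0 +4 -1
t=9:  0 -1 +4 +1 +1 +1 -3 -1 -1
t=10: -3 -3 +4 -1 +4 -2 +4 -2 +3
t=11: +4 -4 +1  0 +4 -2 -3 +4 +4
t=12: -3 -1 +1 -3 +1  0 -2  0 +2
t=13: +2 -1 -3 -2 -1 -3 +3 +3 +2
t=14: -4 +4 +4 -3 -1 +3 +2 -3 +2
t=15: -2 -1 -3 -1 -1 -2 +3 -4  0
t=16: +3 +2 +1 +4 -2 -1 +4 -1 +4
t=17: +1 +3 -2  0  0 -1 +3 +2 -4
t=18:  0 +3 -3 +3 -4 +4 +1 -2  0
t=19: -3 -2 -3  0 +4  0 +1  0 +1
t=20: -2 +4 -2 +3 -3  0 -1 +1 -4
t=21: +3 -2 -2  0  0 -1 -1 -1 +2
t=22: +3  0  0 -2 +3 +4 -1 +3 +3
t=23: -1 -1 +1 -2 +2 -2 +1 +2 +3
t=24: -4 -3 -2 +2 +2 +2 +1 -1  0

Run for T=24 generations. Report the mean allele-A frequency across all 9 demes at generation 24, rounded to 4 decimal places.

0.1616

t=0: k=[0 66 0 0 0 0 0 0 0]
t=1: x=[1.2812 63.3017 1.3006 0.0000 0.0000 0.0000 0.0000 0.0000 0.0000] k=[0 65 0 0 0 0 0 0 0]
t=2: x=[1.2617 62.3218 1.2809 0.0000 0.0000 0.0000 0.0000 0.0000 0.0000] k=[0 61 0 0 0 0 0 0 0]
t=3: x=[1.1841 58.4084 1.2020 0.0000 0.0000 0.0000 0.0000 0.0000 0.0000] k=[0 59 0 0 0 0 0 0 0]
t=4: x=[1.1452 56.4557 1.1626 0.0000 0.0000 0.0000 0.0000 0.0000 0.0000] k=[3 57 4 0 0 0 0 0 0]
t=5: x=[3.9650 54.6477 4.9109 0.0794 0.0000 0.0000 0.0000 0.0000 0.0000] k=[3 54 8 4 0 0 0 0 0]
t=6: x=[3.9065 51.8081 8.7249 3.9718 0.0800 0.0000 0.0000 0.0000 0.0000] k=[5 54 13 2 0 0 0 0 0]
t=7: x=[5.8164 51.9500 13.4375 2.1642 0.0400 0.0000 0.0000 0.0000 0.0000] k=[7 51 17 2 2 0 0 0 0]
t=8: x=[7.6711 49.1561 17.1872 2.2833 1.9600 0.0403 0.0000 0.0000 0.0000] k=[6 52 19 1 0 0 0 0 0]
t=9: x=[6.7336 50.1475 19.0943 1.3302 0.0200 0.0000 0.0000 0.0000 0.0000] k=[7 49 23 2 1 0 0 0 0]
t=10: x=[7.6320 47.3369 22.8736 2.3826 1.0000 0.0201 0.0000 0.0000 0.0000] k=[5 44 27 1 5 0 0 0 0]
t=11: x=[5.6214 42.5370 26.5797 1.5883 4.8200 0.1007 0.0000 0.0000 0.0000] k=[10 39 28 2 9 0 0 0 0]
t=12: x=[10.3122 37.8332 27.4574 2.6408 8.6800 0.1813 0.0000 0.0000 0.0000] k=[7 37 28 0 10 0 0 0 0]
t=13: x=[7.3976 35.8477 27.3776 0.7544 9.6000 0.2015 0.0000 0.0000 0.0000] k=[9 35 24 0 9 0 0 0 0]
t=14: x=[9.2745 33.8849 23.5108 0.6551 8.6400 0.1813 0.0000 0.0000 0.0000] k=[5 38 28 0 8 3 0 0 0]
t=15: x=[5.5044 36.7699 27.3975 0.7147 7.7400 3.0617 0.0609 0.0000 0.0000] k=[4 36 24 0 7 1 3 0 0]
t=16: x=[4.5103 34.7458 23.5307 0.6154 6.7400 1.1685 2.9416 0.0613 0.0000] k=[8 37 25 5 5 0 7 0 0]
t=17: x=[8.3552 35.8076 24.6063 5.3628 4.9000 0.2418 6.8104 0.1431 0.0000] k=[9 39 23 5 5 0 10 2 0]
t=18: x=[9.3528 37.7128 22.7342 5.3230 4.9000 0.3022 9.7632 2.1661 0.0412] k=[9 41 20 8 1 4 11 0 0]
t=19: x=[9.3920 39.5803 19.9689 8.0467 1.2000 4.1087 10.7735 0.2249 0.0000] k=[6 38 17 8 5 4 12 0 0]
t=20: x=[6.4603 36.5694 17.0482 8.0665 5.0400 4.2094 11.7430 0.2454 0.0000] k=[4 41 15 11 2 4 11 1 0]
t=21: x=[4.6077 39.3794 15.2620 10.8317 2.2200 4.1288 10.7937 1.2061 0.0206] k=[8 37 13 11 2 3 10 0 2]
t=22: x=[8.3552 35.5671 13.2790 10.7919 2.2000 3.1423 9.7834 0.2454 2.0170] k=[11 36 13 9 5 7 9 3 5]
t=23: x=[11.2136 34.6657 13.2195 8.9416 5.1200 7.0469 8.9546 3.2276 5.0973] k=[10 34 14 7 7 5 10 5 8]
t=24: x=[10.2143 32.7445 14.0918 7.0922 6.9600 5.1755 9.9249 5.2668 8.1488] k=[6 30 12 9 9 7 11 4 8]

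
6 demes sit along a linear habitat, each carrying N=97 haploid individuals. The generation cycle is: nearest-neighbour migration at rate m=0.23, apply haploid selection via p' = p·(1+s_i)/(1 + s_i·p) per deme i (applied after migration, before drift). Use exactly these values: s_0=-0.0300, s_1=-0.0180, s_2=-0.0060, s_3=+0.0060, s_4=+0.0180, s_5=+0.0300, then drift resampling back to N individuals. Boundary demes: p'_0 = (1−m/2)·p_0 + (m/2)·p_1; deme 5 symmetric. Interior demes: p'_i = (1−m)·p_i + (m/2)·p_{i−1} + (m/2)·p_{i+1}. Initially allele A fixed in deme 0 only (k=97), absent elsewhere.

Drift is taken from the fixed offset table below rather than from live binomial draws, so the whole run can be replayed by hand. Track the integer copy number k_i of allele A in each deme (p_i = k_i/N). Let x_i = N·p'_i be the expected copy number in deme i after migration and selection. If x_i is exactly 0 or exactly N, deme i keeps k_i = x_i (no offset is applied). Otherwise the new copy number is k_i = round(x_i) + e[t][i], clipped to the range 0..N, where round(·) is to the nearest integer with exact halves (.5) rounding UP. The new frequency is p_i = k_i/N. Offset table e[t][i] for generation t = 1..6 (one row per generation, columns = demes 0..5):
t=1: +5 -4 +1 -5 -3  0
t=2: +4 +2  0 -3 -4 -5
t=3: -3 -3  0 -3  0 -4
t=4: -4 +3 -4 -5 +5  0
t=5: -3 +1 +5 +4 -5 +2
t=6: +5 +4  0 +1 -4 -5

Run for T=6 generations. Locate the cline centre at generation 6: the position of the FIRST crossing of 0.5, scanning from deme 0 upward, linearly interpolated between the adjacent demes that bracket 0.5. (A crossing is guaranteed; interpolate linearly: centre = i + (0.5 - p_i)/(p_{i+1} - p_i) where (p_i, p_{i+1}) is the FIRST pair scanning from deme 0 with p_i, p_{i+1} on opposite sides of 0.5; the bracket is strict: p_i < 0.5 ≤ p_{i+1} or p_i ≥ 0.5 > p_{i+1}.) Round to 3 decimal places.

t=0: k=[97 0 0 0 0 0]
t=1: x=[85.5408 10.9769 0.0000 0.0000 0.0000 0.0000] k=[91 7 0 0 0 0]
t=2: x=[80.9359 15.6156 0.8002 0.0000 0.0000 0.0000] k=[85 18 1 0 0 0]
t=3: x=[76.8124 23.4257 2.8235 0.1157 0.0000 0.0000] k=[74 20 3 0 0 0]
t=4: x=[67.1645 23.9261 4.5836 0.3471 0.0000 0.0000] k=[63 27 1 0 0 0]
t=5: x=[58.1528 27.7885 3.8527 0.1157 0.0000 0.0000] k=[55 29 9 4 0 0]
t=6: x=[51.2745 29.3171 10.6677 4.1386 0.4682 0.0000] k=[56 33 11 5 0 0]

0.326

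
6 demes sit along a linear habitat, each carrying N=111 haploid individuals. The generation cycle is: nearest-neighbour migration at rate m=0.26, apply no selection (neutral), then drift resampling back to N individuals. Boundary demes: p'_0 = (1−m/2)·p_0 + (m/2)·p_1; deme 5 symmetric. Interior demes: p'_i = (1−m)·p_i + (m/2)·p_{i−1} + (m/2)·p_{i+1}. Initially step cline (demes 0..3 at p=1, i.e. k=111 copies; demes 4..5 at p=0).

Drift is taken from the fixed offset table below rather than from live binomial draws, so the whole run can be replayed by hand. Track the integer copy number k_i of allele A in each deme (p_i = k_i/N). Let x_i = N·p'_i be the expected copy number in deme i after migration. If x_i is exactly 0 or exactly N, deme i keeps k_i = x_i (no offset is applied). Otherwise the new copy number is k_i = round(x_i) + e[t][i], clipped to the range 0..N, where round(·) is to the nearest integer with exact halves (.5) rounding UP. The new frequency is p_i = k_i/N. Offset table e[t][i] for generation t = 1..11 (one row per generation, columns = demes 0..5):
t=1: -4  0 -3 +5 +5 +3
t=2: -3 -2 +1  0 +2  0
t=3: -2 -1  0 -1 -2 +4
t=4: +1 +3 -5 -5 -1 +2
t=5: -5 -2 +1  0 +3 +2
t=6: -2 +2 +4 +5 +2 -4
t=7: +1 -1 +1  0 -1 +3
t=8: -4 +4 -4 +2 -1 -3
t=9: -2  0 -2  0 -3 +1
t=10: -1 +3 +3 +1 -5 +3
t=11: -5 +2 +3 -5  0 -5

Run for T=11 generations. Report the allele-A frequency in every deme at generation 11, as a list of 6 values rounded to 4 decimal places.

[0.9009, 0.9820, 0.8829, 0.6126, 0.4054, 0.2703]

t=0: k=[111 111 111 111 0 0]
t=1: x=[111.0000 111.0000 111.0000 96.5700 14.4300 0.0000] k=[111 111 111 102 19 0]
t=2: x=[111.0000 111.0000 109.8300 92.3800 27.3200 2.4700] k=[111 111 111 92 29 2]
t=3: x=[111.0000 111.0000 108.5300 86.2800 33.6800 5.5100] k=[111 111 109 85 32 10]
t=4: x=[111.0000 110.7400 106.1400 81.2300 36.0300 12.8600] k=[111 111 101 76 35 15]
t=5: x=[111.0000 109.7000 99.0500 73.9200 37.7300 17.6000] k=[111 108 100 74 41 20]
t=6: x=[110.6100 107.3500 97.6600 73.0900 42.5600 22.7300] k=[109 109 102 78 45 19]
t=7: x=[109.0000 108.0900 99.7900 76.8300 45.9100 22.3800] k=[110 107 101 77 45 25]
t=8: x=[109.6100 106.6100 98.6600 75.9600 46.5600 27.6000] k=[106 111 95 78 46 25]
t=9: x=[106.6500 108.2700 94.8700 76.0500 47.4300 27.7300] k=[105 108 93 76 44 29]
t=10: x=[105.3900 105.6600 92.7400 74.0500 46.2100 30.9500] k=[104 109 96 75 41 34]
t=11: x=[104.6500 106.6600 94.9600 73.3100 44.5100 34.9100] k=[100 109 98 68 45 30]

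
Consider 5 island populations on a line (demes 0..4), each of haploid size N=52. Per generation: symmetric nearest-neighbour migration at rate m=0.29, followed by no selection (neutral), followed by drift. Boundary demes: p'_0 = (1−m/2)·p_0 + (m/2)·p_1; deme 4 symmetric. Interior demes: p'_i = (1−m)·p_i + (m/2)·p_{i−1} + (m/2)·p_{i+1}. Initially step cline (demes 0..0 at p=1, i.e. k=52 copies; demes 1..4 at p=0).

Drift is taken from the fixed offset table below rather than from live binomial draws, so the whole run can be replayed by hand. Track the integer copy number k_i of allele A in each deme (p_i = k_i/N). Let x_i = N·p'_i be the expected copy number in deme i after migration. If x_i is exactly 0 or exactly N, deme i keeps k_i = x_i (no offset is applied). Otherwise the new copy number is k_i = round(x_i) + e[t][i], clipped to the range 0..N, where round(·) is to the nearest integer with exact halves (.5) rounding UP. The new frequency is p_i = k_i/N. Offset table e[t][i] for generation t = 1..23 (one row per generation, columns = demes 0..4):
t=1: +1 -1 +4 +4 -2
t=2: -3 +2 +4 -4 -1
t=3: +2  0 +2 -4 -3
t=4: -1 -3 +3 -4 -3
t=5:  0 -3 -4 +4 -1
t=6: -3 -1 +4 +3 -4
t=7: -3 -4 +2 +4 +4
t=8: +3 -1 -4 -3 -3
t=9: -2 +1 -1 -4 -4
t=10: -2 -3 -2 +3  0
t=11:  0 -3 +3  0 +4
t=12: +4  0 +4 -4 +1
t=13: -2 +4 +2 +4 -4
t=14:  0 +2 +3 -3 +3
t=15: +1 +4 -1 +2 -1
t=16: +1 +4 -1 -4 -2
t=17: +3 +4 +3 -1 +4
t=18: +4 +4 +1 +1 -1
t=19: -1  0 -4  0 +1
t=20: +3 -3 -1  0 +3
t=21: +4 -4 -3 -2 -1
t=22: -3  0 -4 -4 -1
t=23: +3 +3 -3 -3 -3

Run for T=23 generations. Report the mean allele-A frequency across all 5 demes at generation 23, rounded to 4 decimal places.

t=0: k=[52 0 0 0 0]
t=1: x=[44.4600 7.5400 0.0000 0.0000 0.0000] k=[45 7 0 0 0]
t=2: x=[39.4900 11.4950 1.0150 0.0000 0.0000] k=[36 13 5 0 0]
t=3: x=[32.6650 15.1750 5.4350 0.7250 0.0000] k=[35 15 7 0 0]
t=4: x=[32.1000 16.7400 7.1450 1.0150 0.0000] k=[31 14 10 0 0]
t=5: x=[28.5350 15.8850 9.1300 1.4500 0.0000] k=[29 13 5 5 0]
t=6: x=[26.6800 14.1600 6.1600 4.2750 0.7250] k=[24 13 10 7 0]
t=7: x=[22.4050 14.1600 10.0000 6.4200 1.0150] k=[19 10 12 10 5]
t=8: x=[17.6950 11.5950 11.4200 9.5650 5.7250] k=[21 11 7 7 3]
t=9: x=[19.5500 11.8700 7.5800 6.4200 3.5800] k=[18 13 7 2 0]
t=10: x=[17.2750 12.8550 7.1450 2.4350 0.2900] k=[15 10 5 5 0]
t=11: x=[14.2750 10.0000 5.7250 4.2750 0.7250] k=[14 7 9 4 5]
t=12: x=[12.9850 8.3050 7.9850 4.8700 4.8550] k=[17 8 12 1 6]
t=13: x=[15.6950 9.8850 9.8250 3.3200 5.2750] k=[14 14 12 7 1]
t=14: x=[14.0000 13.7100 11.5650 6.8550 1.8700] k=[14 16 15 4 5]
t=15: x=[14.2900 15.5650 13.5500 5.7400 4.8550] k=[15 20 13 8 4]
t=16: x=[15.7250 18.2600 13.2900 8.1450 4.5800] k=[17 22 12 4 3]
t=17: x=[17.7250 19.8250 12.2900 5.0150 3.1450] k=[21 24 15 4 7]
t=18: x=[21.4350 22.2600 14.7100 6.0300 6.5650] k=[25 26 16 7 6]
t=19: x=[25.1450 24.4050 16.1450 8.1600 6.1450] k=[24 24 12 8 7]
t=20: x=[24.0000 22.2600 13.1600 8.4350 7.1450] k=[27 19 12 8 10]
t=21: x=[25.8400 19.1450 12.4350 8.8700 9.7100] k=[30 15 9 7 9]
t=22: x=[27.8250 16.3050 9.5800 7.5800 8.7100] k=[25 16 6 4 8]
t=23: x=[23.6950 15.8550 7.1600 4.8700 7.4200] k=[27 19 4 2 4]

0.2154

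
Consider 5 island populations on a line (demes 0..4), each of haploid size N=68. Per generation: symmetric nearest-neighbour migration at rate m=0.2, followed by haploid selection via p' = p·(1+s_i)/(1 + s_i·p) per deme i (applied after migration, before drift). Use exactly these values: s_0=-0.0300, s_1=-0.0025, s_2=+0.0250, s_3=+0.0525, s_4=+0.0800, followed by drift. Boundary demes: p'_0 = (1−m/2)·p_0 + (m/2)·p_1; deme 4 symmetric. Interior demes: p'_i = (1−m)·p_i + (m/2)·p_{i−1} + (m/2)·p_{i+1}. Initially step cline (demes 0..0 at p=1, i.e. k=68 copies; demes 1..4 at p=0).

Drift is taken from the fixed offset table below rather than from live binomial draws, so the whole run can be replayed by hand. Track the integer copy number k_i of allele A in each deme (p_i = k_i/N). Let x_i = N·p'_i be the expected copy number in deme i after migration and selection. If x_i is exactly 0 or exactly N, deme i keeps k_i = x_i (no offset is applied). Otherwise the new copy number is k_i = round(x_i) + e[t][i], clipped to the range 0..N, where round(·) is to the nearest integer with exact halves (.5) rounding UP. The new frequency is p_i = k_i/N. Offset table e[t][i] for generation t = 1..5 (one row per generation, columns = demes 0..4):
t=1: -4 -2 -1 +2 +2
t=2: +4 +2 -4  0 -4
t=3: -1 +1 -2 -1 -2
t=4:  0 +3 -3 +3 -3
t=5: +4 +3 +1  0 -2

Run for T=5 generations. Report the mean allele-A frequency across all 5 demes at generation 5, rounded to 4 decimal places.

0.2147

t=0: k=[68 0 0 0 0]
t=1: x=[61.0113 6.7847 0.0000 0.0000 0.0000] k=[57 5 0 0 0]
t=2: x=[51.4211 9.6792 0.5124 0.0000 0.0000] k=[55 12 0 0 0]
t=3: x=[50.3042 15.0706 1.2295 0.0000 0.0000] k=[49 16 0 0 0]
t=4: x=[45.2411 17.6672 1.6390 0.0000 0.0000] k=[45 21 0 0 0]
t=5: x=[42.1135 21.2634 2.1508 0.0000 0.0000] k=[46 24 3 0 0]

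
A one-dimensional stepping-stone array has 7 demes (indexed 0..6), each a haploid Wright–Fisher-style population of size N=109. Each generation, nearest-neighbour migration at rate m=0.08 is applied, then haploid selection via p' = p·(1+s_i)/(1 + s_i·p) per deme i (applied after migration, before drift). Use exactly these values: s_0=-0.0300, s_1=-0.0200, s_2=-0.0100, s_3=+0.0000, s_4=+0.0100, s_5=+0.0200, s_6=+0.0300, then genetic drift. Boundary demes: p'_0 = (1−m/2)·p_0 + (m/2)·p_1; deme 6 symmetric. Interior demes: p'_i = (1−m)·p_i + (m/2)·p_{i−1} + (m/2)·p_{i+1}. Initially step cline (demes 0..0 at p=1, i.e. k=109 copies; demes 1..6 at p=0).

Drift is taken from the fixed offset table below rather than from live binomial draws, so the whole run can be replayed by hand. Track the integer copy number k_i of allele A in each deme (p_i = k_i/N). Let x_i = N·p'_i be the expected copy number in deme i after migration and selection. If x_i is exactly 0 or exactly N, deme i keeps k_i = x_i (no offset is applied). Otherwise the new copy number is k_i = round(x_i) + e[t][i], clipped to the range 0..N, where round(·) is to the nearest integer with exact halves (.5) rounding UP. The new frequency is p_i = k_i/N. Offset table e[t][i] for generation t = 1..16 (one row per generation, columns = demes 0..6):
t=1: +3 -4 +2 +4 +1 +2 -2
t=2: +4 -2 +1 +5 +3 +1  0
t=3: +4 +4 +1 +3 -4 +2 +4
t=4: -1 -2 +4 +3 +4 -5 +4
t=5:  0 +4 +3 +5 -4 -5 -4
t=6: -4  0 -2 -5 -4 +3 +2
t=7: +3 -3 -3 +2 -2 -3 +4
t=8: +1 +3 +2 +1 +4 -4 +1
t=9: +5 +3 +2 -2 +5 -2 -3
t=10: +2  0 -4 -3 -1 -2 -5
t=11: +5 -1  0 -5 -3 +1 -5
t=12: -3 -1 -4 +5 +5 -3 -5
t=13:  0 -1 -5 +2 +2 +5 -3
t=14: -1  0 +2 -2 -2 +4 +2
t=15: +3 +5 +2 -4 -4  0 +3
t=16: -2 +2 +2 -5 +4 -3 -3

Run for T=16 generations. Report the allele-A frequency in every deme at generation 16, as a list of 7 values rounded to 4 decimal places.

t=0: k=[109 0 0 0 0 0 0]
t=1: x=[104.5107 4.2762 0.0000 0.0000 0.0000 0.0000 0.0000] k=[108 0 0 0 0 0 0]
t=2: x=[103.5237 4.2370 0.0000 0.0000 0.0000 0.0000 0.0000] k=[108 2 0 0 0 0 0]
t=3: x=[103.6060 6.0436 0.0792 0.0000 0.0000 0.0000 0.0000] k=[108 10 1 0 0 0 0]
t=4: x=[103.9349 13.3219 1.3070 0.0400 0.0000 0.0000 0.0000] k=[103 11 5 3 0 0 0]
t=5: x=[99.0480 14.1888 5.1108 2.9600 0.1212 0.0000 0.0000] k=[99 18 8 8 0 0 0]
t=6: x=[95.4016 20.5016 8.3224 7.6800 0.3232 0.0000 0.0000] k=[91 21 6 3 0 0 0]
t=7: x=[87.6825 22.8332 6.4190 3.0000 0.1212 0.0000 0.0000] k=[91 20 3 5 0 0 0]
t=8: x=[87.6418 21.8055 3.7237 4.7200 0.2020 0.0000 0.0000] k=[89 25 6 6 4 0 0]
t=9: x=[85.8902 26.3938 6.6966 5.9200 3.9578 0.1632 0.0000] k=[91 29 9 4 9 0 0]
t=10: x=[88.0086 30.2366 9.5124 4.4000 8.5178 0.3672 0.0000] k=[90 30 6 1 8 0 0]
t=11: x=[87.0713 30.9900 6.6966 1.4800 7.4689 0.3264 0.0000] k=[92 30 7 0 4 1 0]
t=12: x=[89.0279 31.1089 7.5689 0.4400 3.7559 1.1014 0.0412] k=[86 30 4 5 9 0 0]
t=13: x=[83.1644 30.7520 5.0315 5.1200 8.5581 0.3672 0.0000] k=[83 30 0 7 11 5 0]
t=14: x=[80.2398 30.4745 1.4654 6.8800 10.6956 5.1361 0.2060] k=[79 30 3 5 9 9 2]
t=15: x=[76.3477 30.4348 4.1200 5.0800 8.9212 8.8802 2.3469] k=[79 35 6 1 5 9 5]
t=16: x=[76.5502 35.1174 6.8948 1.3600 5.0477 8.8395 5.3073] k=[75 37 9 0 9 6 2]

[0.6881, 0.3394, 0.0826, 0.0000, 0.0826, 0.0550, 0.0183]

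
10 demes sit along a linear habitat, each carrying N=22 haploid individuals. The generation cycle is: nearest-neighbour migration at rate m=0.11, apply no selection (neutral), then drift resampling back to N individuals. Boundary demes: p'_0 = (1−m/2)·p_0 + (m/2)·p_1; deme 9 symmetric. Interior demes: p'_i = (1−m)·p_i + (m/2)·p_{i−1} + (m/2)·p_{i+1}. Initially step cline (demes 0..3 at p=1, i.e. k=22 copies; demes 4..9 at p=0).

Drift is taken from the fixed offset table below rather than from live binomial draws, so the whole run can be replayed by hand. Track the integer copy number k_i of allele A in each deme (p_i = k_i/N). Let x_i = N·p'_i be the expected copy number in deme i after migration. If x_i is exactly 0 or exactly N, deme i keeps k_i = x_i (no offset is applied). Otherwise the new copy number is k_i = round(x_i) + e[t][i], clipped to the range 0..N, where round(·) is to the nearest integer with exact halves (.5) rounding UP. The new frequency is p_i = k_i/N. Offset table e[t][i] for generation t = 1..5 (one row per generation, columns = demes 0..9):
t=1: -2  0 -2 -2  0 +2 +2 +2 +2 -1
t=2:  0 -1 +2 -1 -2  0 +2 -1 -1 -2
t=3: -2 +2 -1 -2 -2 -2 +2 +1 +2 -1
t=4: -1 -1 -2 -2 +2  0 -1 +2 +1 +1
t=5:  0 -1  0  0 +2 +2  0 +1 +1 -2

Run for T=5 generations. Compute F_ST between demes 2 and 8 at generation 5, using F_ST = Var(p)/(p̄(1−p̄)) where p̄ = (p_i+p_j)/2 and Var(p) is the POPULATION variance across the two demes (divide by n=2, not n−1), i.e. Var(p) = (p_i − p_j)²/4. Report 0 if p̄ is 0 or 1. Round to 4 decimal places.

0.7600

t=0: k=[22 22 22 22 0 0 0 0 0 0]
t=1: x=[22.0000 22.0000 22.0000 20.7900 1.2100 0.0000 0.0000 0.0000 0.0000 0.0000] k=[22 22 22 19 1 0 0 0 0 0]
t=2: x=[22.0000 22.0000 21.8350 18.1750 1.9350 0.0550 0.0000 0.0000 0.0000 0.0000] k=[22 22 22 17 0 0 0 0 0 0]
t=3: x=[22.0000 22.0000 21.7250 16.3400 0.9350 0.0000 0.0000 0.0000 0.0000 0.0000] k=[22 22 21 14 0 0 0 0 0 0]
t=4: x=[22.0000 21.9450 20.6700 13.6150 0.7700 0.0000 0.0000 0.0000 0.0000 0.0000] k=[22 21 19 12 3 0 0 0 0 0]
t=5: x=[21.9450 20.9450 18.7250 11.8900 3.3300 0.1650 0.0000 0.0000 0.0000 0.0000] k=[22 20 19 12 5 2 0 0 0 0]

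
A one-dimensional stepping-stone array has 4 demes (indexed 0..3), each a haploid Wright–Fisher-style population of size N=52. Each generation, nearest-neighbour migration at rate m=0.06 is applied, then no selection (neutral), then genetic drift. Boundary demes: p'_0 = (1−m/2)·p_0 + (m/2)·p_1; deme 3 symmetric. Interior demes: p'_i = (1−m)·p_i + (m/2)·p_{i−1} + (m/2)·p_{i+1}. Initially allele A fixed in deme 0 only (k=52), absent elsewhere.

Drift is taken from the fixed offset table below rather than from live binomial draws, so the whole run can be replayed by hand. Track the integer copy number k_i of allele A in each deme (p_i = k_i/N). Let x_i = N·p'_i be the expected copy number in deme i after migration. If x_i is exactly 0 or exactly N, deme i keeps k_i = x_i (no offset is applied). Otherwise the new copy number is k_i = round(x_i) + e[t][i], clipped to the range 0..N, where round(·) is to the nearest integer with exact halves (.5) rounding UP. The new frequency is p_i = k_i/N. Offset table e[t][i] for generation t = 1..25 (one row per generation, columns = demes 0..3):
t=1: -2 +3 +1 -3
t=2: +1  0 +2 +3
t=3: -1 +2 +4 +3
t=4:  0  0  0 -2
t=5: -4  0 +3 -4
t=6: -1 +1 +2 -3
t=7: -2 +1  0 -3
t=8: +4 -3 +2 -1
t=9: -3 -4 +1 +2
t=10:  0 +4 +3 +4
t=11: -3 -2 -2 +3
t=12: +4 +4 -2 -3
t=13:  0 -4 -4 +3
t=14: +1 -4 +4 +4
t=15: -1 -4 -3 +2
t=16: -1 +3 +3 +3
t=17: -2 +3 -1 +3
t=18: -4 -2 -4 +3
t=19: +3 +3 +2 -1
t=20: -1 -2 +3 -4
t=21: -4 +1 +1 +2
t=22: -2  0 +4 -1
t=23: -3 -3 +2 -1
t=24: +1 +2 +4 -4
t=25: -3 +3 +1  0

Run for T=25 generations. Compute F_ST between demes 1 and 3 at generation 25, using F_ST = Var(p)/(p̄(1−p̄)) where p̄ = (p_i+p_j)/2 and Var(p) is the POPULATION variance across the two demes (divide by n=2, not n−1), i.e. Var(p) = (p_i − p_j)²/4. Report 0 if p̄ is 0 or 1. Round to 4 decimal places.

0.0040

t=0: k=[52 0 0 0]
t=1: x=[50.4400 1.5600 0.0000 0.0000] k=[48 5 0 0]
t=2: x=[46.7100 6.1400 0.1500 0.0000] k=[48 6 2 0]
t=3: x=[46.7400 7.1400 2.0600 0.0600] k=[46 9 6 3]
t=4: x=[44.8900 10.0200 6.0000 3.0900] k=[45 10 6 1]
t=5: x=[43.9500 10.9300 5.9700 1.1500] k=[40 11 9 0]
t=6: x=[39.1300 11.8100 8.7900 0.2700] k=[38 13 11 0]
t=7: x=[37.2500 13.6900 10.7300 0.3300] k=[35 15 11 0]
t=8: x=[34.4000 15.4800 10.7900 0.3300] k=[38 12 13 0]
t=9: x=[37.2200 12.8100 12.5800 0.3900] k=[34 9 14 2]
t=10: x=[33.2500 9.9000 13.4900 2.3600] k=[33 14 16 6]
t=11: x=[32.4300 14.6300 15.6400 6.3000] k=[29 13 14 9]
t=12: x=[28.5200 13.5100 13.8200 9.1500] k=[33 18 12 6]
t=13: x=[32.5500 18.2700 12.0000 6.1800] k=[33 14 8 9]
t=14: x=[32.4300 14.3900 8.2100 8.9700] k=[33 10 12 13]
t=15: x=[32.3100 10.7500 11.9700 12.9700] k=[31 7 9 15]
t=16: x=[30.2800 7.7800 9.1200 14.8200] k=[29 11 12 18]
t=17: x=[28.4600 11.5700 12.1500 17.8200] k=[26 15 11 21]
t=18: x=[25.6700 15.2100 11.4200 20.7000] k=[22 13 7 24]
t=19: x=[21.7300 13.0900 7.6900 23.4900] k=[25 16 10 22]
t=20: x=[24.7300 16.0900 10.5400 21.6400] k=[24 14 14 18]
t=21: x=[23.7000 14.3000 14.1200 17.8800] k=[20 15 15 20]
t=22: x=[19.8500 15.1500 15.1500 19.8500] k=[18 15 19 19]
t=23: x=[17.9100 15.2100 18.8800 19.0000] k=[15 12 21 18]
t=24: x=[14.9100 12.3600 20.6400 18.0900] k=[16 14 25 14]
t=25: x=[15.9400 14.3900 24.3400 14.3300] k=[13 17 25 14]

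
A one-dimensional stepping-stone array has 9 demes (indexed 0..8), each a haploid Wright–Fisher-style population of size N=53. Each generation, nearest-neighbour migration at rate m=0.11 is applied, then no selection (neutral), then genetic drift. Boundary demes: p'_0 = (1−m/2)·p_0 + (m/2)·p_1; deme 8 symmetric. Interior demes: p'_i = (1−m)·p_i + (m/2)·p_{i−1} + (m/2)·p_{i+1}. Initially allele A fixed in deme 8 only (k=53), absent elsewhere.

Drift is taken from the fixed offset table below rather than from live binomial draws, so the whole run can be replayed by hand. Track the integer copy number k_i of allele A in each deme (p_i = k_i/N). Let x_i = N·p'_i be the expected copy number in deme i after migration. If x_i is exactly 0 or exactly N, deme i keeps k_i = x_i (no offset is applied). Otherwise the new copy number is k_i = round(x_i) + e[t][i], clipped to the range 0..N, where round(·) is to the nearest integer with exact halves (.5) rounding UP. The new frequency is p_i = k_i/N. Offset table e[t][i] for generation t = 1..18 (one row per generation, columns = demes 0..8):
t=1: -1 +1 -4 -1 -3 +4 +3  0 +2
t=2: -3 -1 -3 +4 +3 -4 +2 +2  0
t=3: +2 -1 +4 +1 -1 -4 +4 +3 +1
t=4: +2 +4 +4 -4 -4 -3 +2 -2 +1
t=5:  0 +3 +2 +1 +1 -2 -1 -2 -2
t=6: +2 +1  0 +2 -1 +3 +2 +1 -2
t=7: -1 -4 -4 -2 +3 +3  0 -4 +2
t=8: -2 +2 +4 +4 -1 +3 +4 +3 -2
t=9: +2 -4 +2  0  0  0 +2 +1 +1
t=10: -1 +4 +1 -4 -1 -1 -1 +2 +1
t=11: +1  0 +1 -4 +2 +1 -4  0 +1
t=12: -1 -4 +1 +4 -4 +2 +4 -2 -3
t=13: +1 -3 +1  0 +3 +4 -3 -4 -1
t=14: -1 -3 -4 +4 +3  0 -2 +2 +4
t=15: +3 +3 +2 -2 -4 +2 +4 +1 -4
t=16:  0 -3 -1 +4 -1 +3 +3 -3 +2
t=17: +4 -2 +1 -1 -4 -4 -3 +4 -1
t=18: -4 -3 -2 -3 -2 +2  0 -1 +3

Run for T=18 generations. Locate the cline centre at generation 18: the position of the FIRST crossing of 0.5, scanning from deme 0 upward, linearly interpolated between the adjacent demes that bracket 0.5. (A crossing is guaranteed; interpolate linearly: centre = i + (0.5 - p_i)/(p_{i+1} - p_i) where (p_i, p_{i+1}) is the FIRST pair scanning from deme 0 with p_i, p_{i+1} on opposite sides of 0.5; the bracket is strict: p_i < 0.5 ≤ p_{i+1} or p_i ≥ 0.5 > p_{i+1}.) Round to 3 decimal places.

7.591

t=0: k=[0 0 0 0 0 0 0 0 53]
t=1: x=[0.0000 0.0000 0.0000 0.0000 0.0000 0.0000 0.0000 2.9150 50.0850] k=[0 0 0 0 0 0 0 3 52]
t=2: x=[0.0000 0.0000 0.0000 0.0000 0.0000 0.0000 0.1650 5.5300 49.3050] k=[0 0 0 0 0 0 2 8 49]
t=3: x=[0.0000 0.0000 0.0000 0.0000 0.0000 0.1100 2.2200 9.9250 46.7450] k=[0 0 0 0 0 0 6 13 48]
t=4: x=[0.0000 0.0000 0.0000 0.0000 0.0000 0.3300 6.0550 14.5400 46.0750] k=[0 0 0 0 0 0 8 13 47]
t=5: x=[0.0000 0.0000 0.0000 0.0000 0.0000 0.4400 7.8350 14.5950 45.1300] k=[0 0 0 0 0 0 7 13 43]
t=6: x=[0.0000 0.0000 0.0000 0.0000 0.0000 0.3850 6.9450 14.3200 41.3500] k=[0 0 0 0 0 3 9 15 39]
t=7: x=[0.0000 0.0000 0.0000 0.0000 0.1650 3.1650 9.0000 15.9900 37.6800] k=[0 0 0 0 3 6 9 12 40]
t=8: x=[0.0000 0.0000 0.0000 0.1650 3.0000 6.0000 9.0000 13.3750 38.4600] k=[0 0 0 4 2 9 13 16 36]
t=9: x=[0.0000 0.0000 0.2200 3.6700 2.4950 8.8350 12.9450 16.9350 34.9000] k=[0 0 2 4 2 9 15 18 36]
t=10: x=[0.0000 0.1100 2.0000 3.7800 2.4950 8.9450 14.8350 18.8250 35.0100] k=[0 4 3 0 1 8 14 21 36]
t=11: x=[0.2200 3.7250 2.8900 0.2200 1.3300 7.9450 14.0550 21.4400 35.1750] k=[1 4 4 0 3 9 10 21 36]
t=12: x=[1.1650 3.8350 3.7800 0.3850 3.1650 8.7250 10.5500 21.2200 35.1750] k=[0 0 5 4 0 11 15 19 32]
t=13: x=[0.0000 0.2750 4.6700 3.8350 0.8250 10.6150 15.0000 19.4950 31.2850] k=[0 0 6 4 4 15 12 15 30]
t=14: x=[0.0000 0.3300 5.5600 4.1100 4.6050 14.2300 12.3300 15.6600 29.1750] k=[0 0 2 8 8 14 10 18 33]
t=15: x=[0.0000 0.1100 2.2200 7.6700 8.3300 13.4500 10.6600 18.3850 32.1750] k=[0 3 4 6 4 15 15 19 28]
t=16: x=[0.1650 2.8900 4.0550 5.7800 4.7150 14.3950 15.2200 19.2750 27.5050] k=[0 0 3 10 4 17 18 16 30]
t=17: x=[0.0000 0.1650 3.2200 9.2850 5.0450 16.3400 17.8350 16.8800 29.2300] k=[0 0 4 8 1 12 15 21 28]
t=18: x=[0.0000 0.2200 4.0000 7.3950 1.9900 11.5600 15.1650 21.0550 27.6150] k=[0 0 2 4 0 14 15 20 31]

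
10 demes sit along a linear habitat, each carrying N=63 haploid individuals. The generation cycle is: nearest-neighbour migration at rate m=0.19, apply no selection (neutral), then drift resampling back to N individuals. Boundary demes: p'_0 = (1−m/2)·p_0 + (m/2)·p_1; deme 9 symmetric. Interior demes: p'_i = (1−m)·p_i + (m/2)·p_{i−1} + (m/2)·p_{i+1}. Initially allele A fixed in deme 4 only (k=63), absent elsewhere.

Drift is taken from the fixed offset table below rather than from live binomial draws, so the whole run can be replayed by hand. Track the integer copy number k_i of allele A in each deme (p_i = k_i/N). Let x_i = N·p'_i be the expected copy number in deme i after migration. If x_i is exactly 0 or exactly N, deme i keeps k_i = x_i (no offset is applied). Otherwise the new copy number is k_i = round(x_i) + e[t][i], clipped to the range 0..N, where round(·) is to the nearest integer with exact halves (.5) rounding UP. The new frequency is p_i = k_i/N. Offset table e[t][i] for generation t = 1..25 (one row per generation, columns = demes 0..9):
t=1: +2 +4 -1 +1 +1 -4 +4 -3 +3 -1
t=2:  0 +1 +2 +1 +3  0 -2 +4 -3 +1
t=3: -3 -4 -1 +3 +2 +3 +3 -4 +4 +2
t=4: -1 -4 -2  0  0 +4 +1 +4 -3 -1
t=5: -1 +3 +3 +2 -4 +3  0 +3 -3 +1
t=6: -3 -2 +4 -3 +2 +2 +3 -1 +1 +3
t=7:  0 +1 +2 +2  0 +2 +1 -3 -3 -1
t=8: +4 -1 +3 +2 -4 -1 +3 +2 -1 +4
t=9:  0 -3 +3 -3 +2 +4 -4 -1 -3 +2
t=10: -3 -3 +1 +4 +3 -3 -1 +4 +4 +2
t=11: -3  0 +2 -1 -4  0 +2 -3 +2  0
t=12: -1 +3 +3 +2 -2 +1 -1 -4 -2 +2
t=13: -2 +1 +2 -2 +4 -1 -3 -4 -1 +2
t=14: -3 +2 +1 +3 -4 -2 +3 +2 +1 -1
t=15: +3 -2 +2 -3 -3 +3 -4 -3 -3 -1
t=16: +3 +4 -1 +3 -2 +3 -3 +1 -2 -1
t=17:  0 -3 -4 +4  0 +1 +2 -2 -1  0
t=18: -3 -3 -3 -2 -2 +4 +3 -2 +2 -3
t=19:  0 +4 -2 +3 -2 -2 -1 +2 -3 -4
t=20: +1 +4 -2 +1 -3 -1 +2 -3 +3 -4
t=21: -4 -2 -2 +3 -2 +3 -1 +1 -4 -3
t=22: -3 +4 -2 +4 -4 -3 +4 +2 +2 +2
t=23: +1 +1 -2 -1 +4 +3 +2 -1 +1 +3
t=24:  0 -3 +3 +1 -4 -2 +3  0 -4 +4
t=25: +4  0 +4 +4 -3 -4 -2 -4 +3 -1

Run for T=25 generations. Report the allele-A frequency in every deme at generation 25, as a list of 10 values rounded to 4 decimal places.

[0.1429, 0.1429, 0.2857, 0.3810, 0.1746, 0.1905, 0.2381, 0.0476, 0.0635, 0.0794]

t=0: k=[0 0 0 0 63 0 0 0 0 0]
t=1: x=[0.0000 0.0000 0.0000 5.9850 51.0300 5.9850 0.0000 0.0000 0.0000 0.0000] k=[0 0 0 7 52 2 0 0 0 0]
t=2: x=[0.0000 0.0000 0.6650 10.6100 42.9750 6.5600 0.1900 0.0000 0.0000 0.0000] k=[0 0 3 12 46 7 0 0 0 0]
t=3: x=[0.0000 0.2850 3.5700 14.3750 39.0650 10.0400 0.6650 0.0000 0.0000 0.0000] k=[0 0 3 17 41 13 4 0 0 0]
t=4: x=[0.0000 0.2850 4.0450 17.9500 36.0600 14.8050 4.4750 0.3800 0.0000 0.0000] k=[0 0 2 18 36 19 5 4 0 0]
t=5: x=[0.0000 0.1900 3.3300 18.1900 32.6750 19.2850 6.2350 3.7150 0.3800 0.0000] k=[0 3 6 20 29 22 6 7 0 0]
t=6: x=[0.2850 3.0000 7.0450 19.5250 27.4800 21.1450 7.6150 6.2400 0.6650 0.0000] k=[0 1 11 17 29 23 11 5 2 0]
t=7: x=[0.0950 1.8550 10.6200 17.5700 27.2900 22.4300 11.5700 5.2850 2.0950 0.1900] k=[0 3 13 20 27 24 13 2 0 0]
t=8: x=[0.2850 3.6650 12.7150 20.0000 26.0500 23.2400 13.0000 2.8550 0.1900 0.0000] k=[4 3 16 22 22 22 16 5 0 0]
t=9: x=[3.9050 4.3300 15.3350 21.4300 22.0000 21.4300 15.5250 5.5700 0.4750 0.0000] k=[4 1 18 18 24 25 12 5 0 0]
t=10: x=[3.7150 2.9000 16.3850 18.5700 23.5250 23.6700 12.5700 5.1900 0.4750 0.0000] k=[1 0 17 23 27 21 12 9 4 0]
t=11: x=[0.9050 1.7100 15.9550 22.8100 26.0500 20.7150 12.5700 8.8100 4.0950 0.3800] k=[0 2 18 22 22 21 15 6 6 0]
t=12: x=[0.1900 3.3300 16.8600 21.6200 21.9050 20.5250 14.7150 6.8550 5.4300 0.5700] k=[0 6 20 24 20 22 14 3 3 3]
t=13: x=[0.5700 6.7600 19.0500 23.2400 20.5700 21.0500 13.7150 4.0450 3.0000 3.0000] k=[0 8 21 21 25 20 11 0 2 5]
t=14: x=[0.7600 8.4750 19.7650 21.3800 24.1450 19.6200 10.8100 1.2350 2.0950 4.7150] k=[0 10 21 24 20 18 14 3 3 4]
t=15: x=[0.9500 10.0950 20.2400 23.3350 20.1900 17.8100 13.3350 4.0450 3.0950 3.9050] k=[4 8 22 20 17 21 9 1 0 3]
t=16: x=[4.3800 8.9500 20.4800 19.9050 17.6650 19.4800 9.3800 1.6650 0.3800 2.7150] k=[7 13 19 23 16 22 6 3 0 2]
t=17: x=[7.5700 13.0000 18.8100 21.9550 17.2350 19.9100 7.2350 3.0000 0.4750 1.8100] k=[8 10 15 26 17 21 9 1 0 2]
t=18: x=[8.1900 10.2850 15.5700 24.1000 18.2350 19.4800 9.3800 1.6650 0.2850 1.8100] k=[5 7 13 22 16 23 12 0 2 0]
t=19: x=[5.1900 7.3800 13.2850 20.5750 17.2350 21.2900 11.9050 1.3300 1.6200 0.1900] k=[5 11 11 24 15 19 11 3 0 0]
t=20: x=[5.5700 10.4300 12.2350 21.9100 16.2350 17.8600 11.0000 3.4750 0.2850 0.0000] k=[7 14 10 23 13 17 13 0 3 0]
t=21: x=[7.6650 12.9550 11.6150 20.8150 14.3300 16.2400 12.1450 1.5200 2.4300 0.2850] k=[4 11 10 24 12 19 11 3 0 0]
t=22: x=[4.6650 10.2400 11.4250 21.5300 13.8050 17.5750 11.0000 3.4750 0.2850 0.0000] k=[2 14 9 26 10 15 15 5 2 0]
t=23: x=[3.1400 12.3850 11.0900 22.8650 11.9950 14.5250 14.0500 5.6650 2.0950 0.1900] k=[4 13 9 22 16 18 16 5 3 3]
t=24: x=[4.8550 11.7650 10.6150 20.1950 16.7600 17.6200 15.1450 5.8550 3.1900 3.0000] k=[5 9 14 21 13 16 18 6 0 7]
t=25: x=[5.3800 9.0950 14.1900 19.5750 14.0450 15.9050 16.6700 6.5700 1.2350 6.3350] k=[9 9 18 24 11 12 15 3 4 5]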